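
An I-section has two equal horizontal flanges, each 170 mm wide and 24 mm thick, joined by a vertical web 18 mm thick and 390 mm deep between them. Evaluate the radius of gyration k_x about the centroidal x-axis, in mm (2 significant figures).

Treat the section as a set of non-overlapping primitives; coordinates are from the bounding-box lower-left.
Bottom flange: 170 × 24, A = 4 080 mm², y = 12 mm, Ī = 195 840 mm⁴.
Web: 18 × 390, A = 7 020 mm², y = 219 mm, Ī = 88 978 500 mm⁴.
Top flange: 170 × 24, A = 4 080 mm², y = 426 mm, Ī = 195 840 mm⁴.
By symmetry the centroid is at mid-height, ȳ = 219 mm.
Transfer each piece to the centroidal x-axis using Ī + A·d² with d = y − 219:
  bottom flange: d = -207 mm → contributes +175 019 760 mm⁴
  web: d = 0 mm → contributes +88 978 500 mm⁴
  top flange: d = 207 mm → contributes +175 019 760 mm⁴
Total I = 439 018 020 mm⁴.
Radius of gyration: k = √(I/A) = √(439 018 020 / 15 180) = 170.1 mm.

k_x ≈ 170 mm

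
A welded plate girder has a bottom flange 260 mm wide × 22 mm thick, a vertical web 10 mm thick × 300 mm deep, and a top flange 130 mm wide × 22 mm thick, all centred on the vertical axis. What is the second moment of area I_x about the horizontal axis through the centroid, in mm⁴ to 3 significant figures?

I_x ≈ 2.27 × 10⁸ mm⁴

Treat the section as a set of non-overlapping primitives; coordinates are from the bounding-box lower-left.
Bottom plate: 260 × 22, A = 5 720 mm², y = 11 mm, Ī = 230 707 mm⁴.
Web plate: 10 × 300, A = 3 000 mm², y = 172 mm, Ī = 22 500 000 mm⁴.
Top plate: 130 × 22, A = 2 860 mm², y = 333 mm, Ī = 115 353 mm⁴.
Centroid: ȳ = ΣA·y / ΣA = 132.24 mm.
Transfer each piece to the horizontal axis through the centroid using Ī + A·d² with d = y − 132.24:
  bottom plate: d = -121.24 mm → contributes +84 305 079 mm⁴
  web plate: d = 39.763 mm → contributes +27 243 380 mm⁴
  top plate: d = 200.76 mm → contributes +115 390 333 mm⁴
Total I = 226 938 792 mm⁴.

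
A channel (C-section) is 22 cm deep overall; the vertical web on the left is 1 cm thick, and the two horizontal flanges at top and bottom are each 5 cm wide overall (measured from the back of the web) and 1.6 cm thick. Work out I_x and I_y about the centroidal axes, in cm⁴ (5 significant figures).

Break the section into simple shapes (no overlaps), measuring from the bottom-left corner of the bounding box.
Web: 1 × 22, A = 22 cm², y = 11 cm, Ī = 887.3333 cm⁴.
Top flange (beyond web): 4 × 1.6, A = 6.4 cm², y = 21.2 cm, Ī = 1.365333 cm⁴.
Bottom flange (beyond web): 4 × 1.6, A = 6.4 cm², y = 0.8 cm, Ī = 1.365333 cm⁴.
By symmetry the centroid is at mid-height, ȳ = 11 cm.
Transfer each piece to the centroidal x-axis using Ī + A·d² with d = y − 11:
  web: d = 0 cm → contributes +887.3333 cm⁴
  top flange (beyond web): d = 10.2 cm → contributes +667.2213 cm⁴
  bottom flange (beyond web): d = -10.2 cm → contributes +667.2213 cm⁴
Total I = 2221.776 cm⁴.
For the y-axis: x̄ = 1.41954 cm.
Repeating about the centroidal y-axis gives I_y = 69.47471 cm⁴.

I_x ≈ 2221.8 cm⁴, I_y ≈ 69.475 cm⁴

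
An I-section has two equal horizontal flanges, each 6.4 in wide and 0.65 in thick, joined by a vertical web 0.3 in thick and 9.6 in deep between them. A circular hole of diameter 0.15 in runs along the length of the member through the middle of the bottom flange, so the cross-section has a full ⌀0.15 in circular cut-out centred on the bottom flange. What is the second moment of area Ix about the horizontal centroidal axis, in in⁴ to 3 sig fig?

Split into non-overlapping primitives; take the origin at the lower-left of the bounding box.
Bottom flange: 6.4 × 0.65, A = 4.16 in², y = 0.325 in, Ī = 0.14647 in⁴.
Web: 0.3 × 9.6, A = 2.88 in², y = 5.45 in, Ī = 22.118 in⁴.
Top flange: 6.4 × 0.65, A = 4.16 in², y = 10.575 in, Ī = 0.14647 in⁴.
Hole (subtracted): ⌀0.15, A = 0.017671 in², y = 0.325 in, Ī = 0.00002485 in⁴.
Centroid: ȳ = ΣA·y / ΣA = 5.4581 in.
Transfer each piece to the horizontal centroidal axis using Ī + A·d² with d = y − 5.4581:
  bottom flange: d = -5.1331 in → contributes +109.76 in⁴
  web: d = -0.008099 in → contributes +22.119 in⁴
  top flange: d = 5.1169 in → contributes +109.07 in⁴
  hole: d = -5.1331 in → contributes −0.46564 in⁴
Total I = 240.48 in⁴.

Ix ≈ 240 in⁴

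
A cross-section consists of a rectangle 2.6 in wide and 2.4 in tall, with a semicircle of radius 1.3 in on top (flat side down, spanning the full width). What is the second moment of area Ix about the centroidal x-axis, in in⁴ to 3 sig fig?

Treat the section as a set of non-overlapping primitives; coordinates are from the bounding-box lower-left.
Rectangular body: 2.6 × 2.4, A = 6.24 in², y = 1.2 in, Ī = 2.9952 in⁴.
Semicircular cap: semicircle r = 1.3, A = 2.6546 in², y = 2.9517 in, Ī = 0.31348 in⁴.
Centroid: ȳ = ΣA·y / ΣA = 1.7228 in.
Transfer each piece to the centroidal x-axis using Ī + A·d² with d = y − 1.7228:
  rectangular body: d = -0.52281 in → contributes +4.7008 in⁴
  semicircular cap: d = 1.2289 in → contributes +4.3227 in⁴
Total I = 9.0235 in⁴.

Ix ≈ 9.02 in⁴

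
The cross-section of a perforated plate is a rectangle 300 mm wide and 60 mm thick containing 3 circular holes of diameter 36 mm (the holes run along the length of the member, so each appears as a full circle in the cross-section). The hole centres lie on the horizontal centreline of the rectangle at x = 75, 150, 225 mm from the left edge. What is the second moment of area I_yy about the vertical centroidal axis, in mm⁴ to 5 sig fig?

I_yy ≈ 1.2330 × 10⁸ mm⁴

Break the section into simple shapes (no overlaps), measuring from the bottom-left corner of the bounding box.
Plate: 300 × 60, A = 18 000 mm², x = 150 mm, Ī = 135 000 000 mm⁴.
Hole 1 (subtracted): ⌀36, A = 1017.876 mm², x = 75 mm, Ī = 82447.96 mm⁴.
Hole 2 (subtracted): ⌀36, A = 1017.876 mm², x = 150 mm, Ī = 82447.96 mm⁴.
Hole 3 (subtracted): ⌀36, A = 1017.876 mm², x = 225 mm, Ī = 82447.96 mm⁴.
By symmetry the centroid is at mid-width, x̄ = 150 mm.
Transfer each piece to the vertical centroidal axis using Ī + A·d² with d = x − 150:
  plate: d = 0 mm → contributes +135 000 000 mm⁴
  hole 1: d = -75 mm → contributes −5 808 001 mm⁴
  hole 2: d = 0 mm → contributes −82447.96 mm⁴
  hole 3: d = 75 mm → contributes −5 808 001 mm⁴
Total I = 123 301 551 mm⁴.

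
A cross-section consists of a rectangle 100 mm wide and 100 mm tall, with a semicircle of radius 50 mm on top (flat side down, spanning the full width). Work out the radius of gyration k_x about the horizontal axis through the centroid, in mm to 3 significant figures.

Split into non-overlapping primitives; take the origin at the lower-left of the bounding box.
Rectangular body: 100 × 100, A = 10 000 mm², y = 50 mm, Ī = 8 333 333 mm⁴.
Semicircular cap: semicircle r = 50, A = 3 927 mm², y = 121.22 mm, Ī = 685 981 mm⁴.
Centroid: ȳ = ΣA·y / ΣA = 70.082 mm.
Transfer each piece to the horizontal axis through the centroid using Ī + A·d² with d = y − 70.082:
  rectangular body: d = -20.082 mm → contributes +12 366 231 mm⁴
  semicircular cap: d = 51.139 mm → contributes +10 955 670 mm⁴
Total I = 23 321 901 mm⁴.
Radius of gyration: k = √(I/A) = √(23 321 901 / 13 927) = 40.922 mm.

k_x ≈ 40.9 mm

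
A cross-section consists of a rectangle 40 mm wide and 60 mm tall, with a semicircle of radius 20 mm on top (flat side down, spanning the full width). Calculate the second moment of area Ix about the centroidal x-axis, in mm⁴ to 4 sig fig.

Ix ≈ 1.475 × 10⁶ mm⁴

Split into non-overlapping primitives; take the origin at the lower-left of the bounding box.
Rectangular body: 40 × 60, A = 2 400 mm², y = 30 mm, Ī = 720 000 mm⁴.
Semicircular cap: semicircle r = 20, A = 628.319 mm², y = 68.4883 mm, Ī = 17561.1 mm⁴.
Centroid: ȳ = ΣA·y / ΣA = 37.9856 mm.
Transfer each piece to the centroidal x-axis using Ī + A·d² with d = y − 37.9856:
  rectangular body: d = -7.98558 mm → contributes +873 047 mm⁴
  semicircular cap: d = 30.5027 mm → contributes +602 157 mm⁴
Total I = 1 475 204 mm⁴.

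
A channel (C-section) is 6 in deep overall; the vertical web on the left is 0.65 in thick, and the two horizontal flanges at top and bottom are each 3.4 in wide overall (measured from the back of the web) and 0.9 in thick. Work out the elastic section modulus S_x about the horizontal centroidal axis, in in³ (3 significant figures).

S_x ≈ 14.7 in³

Split into non-overlapping primitives; take the origin at the lower-left of the bounding box.
Web: 0.65 × 6, A = 3.9 in², y = 3 in, Ī = 11.7 in⁴.
Top flange (beyond web): 2.75 × 0.9, A = 2.475 in², y = 5.55 in, Ī = 0.16706 in⁴.
Bottom flange (beyond web): 2.75 × 0.9, A = 2.475 in², y = 0.45 in, Ī = 0.16706 in⁴.
By symmetry the centroid is at mid-height, ȳ = 3 in.
Transfer each piece to the horizontal centroidal axis using Ī + A·d² with d = y − 3:
  web: d = 0 in → contributes +11.7 in⁴
  top flange (beyond web): d = 2.55 in → contributes +16.261 in⁴
  bottom flange (beyond web): d = -2.55 in → contributes +16.261 in⁴
Total I = 44.222 in⁴.
Extreme fibre distance c = 3 in; S = I/c = 14.741 in³.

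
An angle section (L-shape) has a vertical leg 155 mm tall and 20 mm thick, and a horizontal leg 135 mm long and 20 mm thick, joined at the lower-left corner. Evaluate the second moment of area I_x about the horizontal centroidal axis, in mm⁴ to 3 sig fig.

Treat the section as a set of non-overlapping primitives; coordinates are from the bounding-box lower-left.
Vertical leg: 20 × 155, A = 3 100 mm², y = 77.5 mm, Ī = 6 206 458 mm⁴.
Horizontal leg (remainder): 115 × 20, A = 2 300 mm², y = 10 mm, Ī = 76 667 mm⁴.
Centroid: ȳ = ΣA·y / ΣA = 48.75 mm.
Transfer each piece to the horizontal centroidal axis using Ī + A·d² with d = y − 48.75:
  vertical leg: d = 28.75 mm → contributes +8 768 802 mm⁴
  horizontal leg (remainder): d = -38.75 mm → contributes +3 530 260 mm⁴
Total I = 12 299 063 mm⁴.

I_x ≈ 1.23 × 10⁷ mm⁴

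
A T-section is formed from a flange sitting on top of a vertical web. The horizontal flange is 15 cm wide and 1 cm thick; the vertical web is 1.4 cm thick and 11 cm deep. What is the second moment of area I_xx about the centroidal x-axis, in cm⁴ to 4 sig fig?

Break the section into simple shapes (no overlaps), measuring from the bottom-left corner of the bounding box.
Flange: 15 × 1, A = 15 cm², y = 11.5 cm, Ī = 1.25 cm⁴.
Web: 1.4 × 11, A = 15.4 cm², y = 5.5 cm, Ī = 155.283 cm⁴.
Centroid: ȳ = ΣA·y / ΣA = 8.46053 cm.
Transfer each piece to the centroidal x-axis using Ī + A·d² with d = y − 8.46053:
  flange: d = 3.03947 cm → contributes +139.826 cm⁴
  web: d = -2.96053 cm → contributes +290.26 cm⁴
Total I = 430.086 cm⁴.

I_xx ≈ 430.1 cm⁴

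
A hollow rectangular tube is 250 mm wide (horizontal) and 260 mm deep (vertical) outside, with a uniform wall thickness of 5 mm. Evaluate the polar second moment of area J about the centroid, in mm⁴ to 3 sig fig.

J ≈ 1.04 × 10⁸ mm⁴

Break the section into simple shapes (no overlaps), measuring from the bottom-left corner of the bounding box.
Outer rectangle: 250 × 260, A = 65 000 mm², y = 130 mm, Ī = 366 166 667 mm⁴.
Inner void (subtracted): 240 × 250, A = 60 000 mm², y = 130 mm, Ī = 312 500 000 mm⁴.
By symmetry the centroid is at mid-height, ȳ = 130 mm.
All pieces are centred on the centroidal x-axis, so I = ΣĪ (holes subtracted) = 53 666 667 mm⁴.
Repeating about the centroidal y-axis gives I_y = 50 541 667 mm⁴.
Polar second moment: J = I_x + I_y = 104 208 333 mm⁴.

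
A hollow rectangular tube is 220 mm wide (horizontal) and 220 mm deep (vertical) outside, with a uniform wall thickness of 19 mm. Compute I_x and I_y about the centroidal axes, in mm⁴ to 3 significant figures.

Treat the section as a set of non-overlapping primitives; coordinates are from the bounding-box lower-left.
Outer rectangle: 220 × 220, A = 48 400 mm², y = 110 mm, Ī = 195 213 333 mm⁴.
Inner void (subtracted): 182 × 182, A = 33 124 mm², y = 110 mm, Ī = 91 433 281 mm⁴.
By symmetry the centroid is at mid-height, ȳ = 110 mm.
All pieces are centred on the centroidal x-axis, so I = ΣĪ (holes subtracted) = 103 780 052 mm⁴.
Repeating about the centroidal y-axis gives I_y = 103 780 052 mm⁴.

I_x ≈ 1.04 × 10⁸ mm⁴, I_y ≈ 1.04 × 10⁸ mm⁴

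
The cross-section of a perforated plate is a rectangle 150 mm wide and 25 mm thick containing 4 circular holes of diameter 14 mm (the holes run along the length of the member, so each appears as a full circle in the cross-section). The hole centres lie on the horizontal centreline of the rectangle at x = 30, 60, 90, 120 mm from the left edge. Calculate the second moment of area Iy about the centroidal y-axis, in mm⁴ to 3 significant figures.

Break the section into simple shapes (no overlaps), measuring from the bottom-left corner of the bounding box.
Plate: 150 × 25, A = 3 750 mm², x = 75 mm, Ī = 7 031 250 mm⁴.
Hole 1 (subtracted): ⌀14, A = 153.94 mm², x = 30 mm, Ī = 1885.7 mm⁴.
Hole 2 (subtracted): ⌀14, A = 153.94 mm², x = 60 mm, Ī = 1885.7 mm⁴.
Hole 3 (subtracted): ⌀14, A = 153.94 mm², x = 90 mm, Ī = 1885.7 mm⁴.
Hole 4 (subtracted): ⌀14, A = 153.94 mm², x = 120 mm, Ī = 1885.7 mm⁴.
By symmetry the centroid is at mid-width, x̄ = 75 mm.
Transfer each piece to the centroidal y-axis using Ī + A·d² with d = x − 75:
  plate: d = 0 mm → contributes +7 031 250 mm⁴
  hole 1: d = -45 mm → contributes −313 610 mm⁴
  hole 2: d = -15 mm → contributes −36 522 mm⁴
  hole 3: d = 15 mm → contributes −36 522 mm⁴
  hole 4: d = 45 mm → contributes −313 610 mm⁴
Total I = 6 330 986 mm⁴.

Iy ≈ 6.33 × 10⁶ mm⁴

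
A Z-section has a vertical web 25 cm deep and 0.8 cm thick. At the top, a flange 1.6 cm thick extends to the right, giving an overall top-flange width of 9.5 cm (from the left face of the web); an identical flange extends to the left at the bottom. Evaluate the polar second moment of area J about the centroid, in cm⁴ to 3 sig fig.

Split into non-overlapping primitives; take the origin at the lower-left of the bounding box.
Web: 0.8 × 25, A = 20 cm², y = 12.5 cm, Ī = 1041.7 cm⁴.
Top flange (beyond web): 8.7 × 1.6, A = 13.92 cm², y = 24.2 cm, Ī = 2.9696 cm⁴.
Bottom flange (beyond web): 8.7 × 1.6, A = 13.92 cm², y = 0.8 cm, Ī = 2.9696 cm⁴.
Centroid: ȳ = ΣA·y / ΣA = 12.5 cm.
Transfer each piece to the centroidal x-axis using Ī + A·d² with d = y − 12.5:
  web: d = 0 cm → contributes +1041.7 cm⁴
  top flange (beyond web): d = 11.7 cm → contributes +1908.5 cm⁴
  bottom flange (beyond web): d = -11.7 cm → contributes +1908.5 cm⁴
Total I = 4858.6 cm⁴.
For the y-axis: x̄ = 9.1 cm.
Repeating about the centroidal y-axis gives I_y = 804.81 cm⁴.
Polar second moment: J = I_x + I_y = 5663.4 cm⁴.

J ≈ 5660 cm⁴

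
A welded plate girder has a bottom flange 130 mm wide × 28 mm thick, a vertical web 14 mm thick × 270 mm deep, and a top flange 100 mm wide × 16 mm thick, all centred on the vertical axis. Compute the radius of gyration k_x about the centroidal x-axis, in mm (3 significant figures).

k_x ≈ 118 mm

Split into non-overlapping primitives; take the origin at the lower-left of the bounding box.
Bottom plate: 130 × 28, A = 3 640 mm², y = 14 mm, Ī = 237 813 mm⁴.
Web plate: 14 × 270, A = 3 780 mm², y = 163 mm, Ī = 22 963 500 mm⁴.
Top plate: 100 × 16, A = 1 600 mm², y = 306 mm, Ī = 34 133 mm⁴.
Centroid: ȳ = ΣA·y / ΣA = 128.24 mm.
Transfer each piece to the centroidal x-axis using Ī + A·d² with d = y − 128.24:
  bottom plate: d = -114.24 mm → contributes +47 740 357 mm⁴
  web plate: d = 34.763 mm → contributes +27 531 436 mm⁴
  top plate: d = 177.76 mm → contributes +50 593 485 mm⁴
Total I = 125 865 279 mm⁴.
Radius of gyration: k = √(I/A) = √(125 865 279 / 9 020) = 118.13 mm.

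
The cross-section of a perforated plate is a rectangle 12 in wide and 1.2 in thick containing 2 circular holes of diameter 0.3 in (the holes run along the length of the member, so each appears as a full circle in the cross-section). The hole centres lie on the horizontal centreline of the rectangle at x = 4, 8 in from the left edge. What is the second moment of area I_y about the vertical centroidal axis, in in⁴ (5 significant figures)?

I_y ≈ 172.23 in⁴

Decompose the section into non-overlapping parts with the origin at the bottom-left of its bounding rectangle.
Plate: 12 × 1.2, A = 14.4 in², x = 6 in, Ī = 172.8 in⁴.
Hole 1 (subtracted): ⌀0.3, A = 0.07068583 in², x = 4 in, Ī = 0.0003976078 in⁴.
Hole 2 (subtracted): ⌀0.3, A = 0.07068583 in², x = 8 in, Ī = 0.0003976078 in⁴.
By symmetry the centroid is at mid-width, x̄ = 6 in.
Transfer each piece to the vertical centroidal axis using Ī + A·d² with d = x − 6:
  plate: d = 0 in → contributes +172.8 in⁴
  hole 1: d = -2 in → contributes −0.2831409 in⁴
  hole 2: d = 2 in → contributes −0.2831409 in⁴
Total I = 172.2337 in⁴.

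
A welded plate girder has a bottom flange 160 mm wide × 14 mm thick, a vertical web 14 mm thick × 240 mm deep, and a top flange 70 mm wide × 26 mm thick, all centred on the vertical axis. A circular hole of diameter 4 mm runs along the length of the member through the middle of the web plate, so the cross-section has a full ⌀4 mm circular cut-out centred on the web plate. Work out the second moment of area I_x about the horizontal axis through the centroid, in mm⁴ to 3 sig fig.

Decompose the section into non-overlapping parts with the origin at the bottom-left of its bounding rectangle.
Bottom plate: 160 × 14, A = 2 240 mm², y = 7 mm, Ī = 36 587 mm⁴.
Web plate: 14 × 240, A = 3 360 mm², y = 134 mm, Ī = 16 128 000 mm⁴.
Top plate: 70 × 26, A = 1 820 mm², y = 267 mm, Ī = 102 527 mm⁴.
Hole (subtracted): ⌀4, A = 12.566 mm², y = 134 mm, Ī = 12.566 mm⁴.
Centroid: ȳ = ΣA·y / ΣA = 128.27 mm.
Transfer each piece to the horizontal axis through the centroid using Ī + A·d² with d = y − 128.27:
  bottom plate: d = -121.27 mm → contributes +32 980 755 mm⁴
  web plate: d = 5.7267 mm → contributes +16 238 191 mm⁴
  top plate: d = 138.73 mm → contributes +35 128 594 mm⁴
  hole: d = 5.7267 mm → contributes −424.68 mm⁴
Total I = 84 347 115 mm⁴.

I_x ≈ 8.43 × 10⁷ mm⁴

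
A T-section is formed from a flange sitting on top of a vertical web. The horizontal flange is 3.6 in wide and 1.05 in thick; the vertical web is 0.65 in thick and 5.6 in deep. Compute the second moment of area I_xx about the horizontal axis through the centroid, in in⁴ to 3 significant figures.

I_xx ≈ 30.4 in⁴

Decompose the section into non-overlapping parts with the origin at the bottom-left of its bounding rectangle.
Flange: 3.6 × 1.05, A = 3.78 in², y = 6.125 in, Ī = 0.34729 in⁴.
Web: 0.65 × 5.6, A = 3.64 in², y = 2.8 in, Ī = 9.5125 in⁴.
Centroid: ȳ = ΣA·y / ΣA = 4.4939 in.
Transfer each piece to the horizontal axis through the centroid using Ī + A·d² with d = y − 4.4939:
  flange: d = 1.6311 in → contributes +10.404 in⁴
  web: d = -1.6939 in → contributes +19.956 in⁴
Total I = 30.361 in⁴.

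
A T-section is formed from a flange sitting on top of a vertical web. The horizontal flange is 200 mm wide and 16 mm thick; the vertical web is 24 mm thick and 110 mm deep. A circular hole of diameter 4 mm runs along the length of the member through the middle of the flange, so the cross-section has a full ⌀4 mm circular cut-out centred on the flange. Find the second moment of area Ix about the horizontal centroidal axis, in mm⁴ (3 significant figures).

Treat the section as a set of non-overlapping primitives; coordinates are from the bounding-box lower-left.
Flange: 200 × 16, A = 3 200 mm², y = 118 mm, Ī = 68 267 mm⁴.
Web: 24 × 110, A = 2 640 mm², y = 55 mm, Ī = 2 662 000 mm⁴.
Hole (subtracted): ⌀4, A = 12.566 mm², y = 118 mm, Ī = 12.566 mm⁴.
Centroid: ȳ = ΣA·y / ΣA = 89.459 mm.
Transfer each piece to the horizontal centroidal axis using Ī + A·d² with d = y − 89.459:
  flange: d = 28.541 mm → contributes +2 674 926 mm⁴
  web: d = -34.459 mm → contributes +5 796 820 mm⁴
  hole: d = 28.541 mm → contributes −10 249 mm⁴
Total I = 8 461 497 mm⁴.

Ix ≈ 8.46 × 10⁶ mm⁴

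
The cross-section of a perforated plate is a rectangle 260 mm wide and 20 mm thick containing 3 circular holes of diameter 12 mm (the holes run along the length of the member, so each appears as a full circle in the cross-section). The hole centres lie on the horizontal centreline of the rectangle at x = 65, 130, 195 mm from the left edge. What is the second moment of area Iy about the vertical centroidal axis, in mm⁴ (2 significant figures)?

Break the section into simple shapes (no overlaps), measuring from the bottom-left corner of the bounding box.
Plate: 260 × 20, A = 5 200 mm², x = 130 mm, Ī = 29 293 333 mm⁴.
Hole 1 (subtracted): ⌀12, A = 113.1 mm², x = 65 mm, Ī = 1 018 mm⁴.
Hole 2 (subtracted): ⌀12, A = 113.1 mm², x = 130 mm, Ī = 1 018 mm⁴.
Hole 3 (subtracted): ⌀12, A = 113.1 mm², x = 195 mm, Ī = 1 018 mm⁴.
By symmetry the centroid is at mid-width, x̄ = 130 mm.
Transfer each piece to the vertical centroidal axis using Ī + A·d² with d = x − 130:
  plate: d = 0 mm → contributes +29 293 333 mm⁴
  hole 1: d = -65 mm → contributes −478 854 mm⁴
  hole 2: d = 0 mm → contributes −1 018 mm⁴
  hole 3: d = 65 mm → contributes −478 854 mm⁴
Total I = 28 334 607 mm⁴.

Iy ≈ 2.8 × 10⁷ mm⁴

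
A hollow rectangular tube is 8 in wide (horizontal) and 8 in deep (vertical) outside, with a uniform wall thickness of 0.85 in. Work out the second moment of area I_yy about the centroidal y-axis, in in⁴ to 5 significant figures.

Break the section into simple shapes (no overlaps), measuring from the bottom-left corner of the bounding box.
Outer rectangle: 8 × 8, A = 64 in², x = 4 in, Ī = 341.3333 in⁴.
Inner void (subtracted): 6.3 × 6.3, A = 39.69 in², x = 4 in, Ī = 131.2747 in⁴.
By symmetry the centroid is at mid-width, x̄ = 4 in.
All pieces are centred on the centroidal y-axis, so I = ΣĪ (holes subtracted) = 210.0587 in⁴.

I_yy ≈ 210.06 in⁴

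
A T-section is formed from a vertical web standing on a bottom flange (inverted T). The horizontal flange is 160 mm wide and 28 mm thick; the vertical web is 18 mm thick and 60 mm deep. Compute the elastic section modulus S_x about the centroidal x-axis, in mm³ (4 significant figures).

S_x ≈ 3.516 × 10⁴ mm³

Decompose the section into non-overlapping parts with the origin at the bottom-left of its bounding rectangle.
Flange: 160 × 28, A = 4 480 mm², y = 14 mm, Ī = 292 693 mm⁴.
Web: 18 × 60, A = 1 080 mm², y = 58 mm, Ī = 324 000 mm⁴.
Centroid: ȳ = ΣA·y / ΣA = 22.5468 mm.
Transfer each piece to the centroidal x-axis using Ī + A·d² with d = y − 22.5468:
  flange: d = -8.54676 mm → contributes +619 945 mm⁴
  web: d = 35.4532 mm → contributes +1 681 487 mm⁴
Total I = 2 301 431 mm⁴.
Extreme fibre distance c = 65.4532 mm; S = I/c = 35161.5 mm³.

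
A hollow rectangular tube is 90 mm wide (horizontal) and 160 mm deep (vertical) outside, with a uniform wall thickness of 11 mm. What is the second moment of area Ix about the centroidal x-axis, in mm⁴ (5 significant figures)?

Ix ≈ 1.5828 × 10⁷ mm⁴

Split into non-overlapping primitives; take the origin at the lower-left of the bounding box.
Outer rectangle: 90 × 160, A = 14 400 mm², y = 80 mm, Ī = 30 720 000 mm⁴.
Inner void (subtracted): 68 × 138, A = 9 384 mm², y = 80 mm, Ī = 14 892 408 mm⁴.
By symmetry the centroid is at mid-height, ȳ = 80 mm.
All pieces are centred on the centroidal x-axis, so I = ΣĪ (holes subtracted) = 15 827 592 mm⁴.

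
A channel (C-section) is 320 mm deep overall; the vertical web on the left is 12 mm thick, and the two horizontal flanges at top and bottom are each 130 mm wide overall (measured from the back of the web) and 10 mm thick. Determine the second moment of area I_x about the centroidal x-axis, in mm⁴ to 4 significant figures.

I_x ≈ 8.949 × 10⁷ mm⁴

Decompose the section into non-overlapping parts with the origin at the bottom-left of its bounding rectangle.
Web: 12 × 320, A = 3 840 mm², y = 160 mm, Ī = 32 768 000 mm⁴.
Top flange (beyond web): 118 × 10, A = 1 180 mm², y = 315 mm, Ī = 9833.33 mm⁴.
Bottom flange (beyond web): 118 × 10, A = 1 180 mm², y = 5 mm, Ī = 9833.33 mm⁴.
By symmetry the centroid is at mid-height, ȳ = 160 mm.
Transfer each piece to the centroidal x-axis using Ī + A·d² with d = y − 160:
  web: d = 0 mm → contributes +32 768 000 mm⁴
  top flange (beyond web): d = 155 mm → contributes +28 359 333 mm⁴
  bottom flange (beyond web): d = -155 mm → contributes +28 359 333 mm⁴
Total I = 89 486 667 mm⁴.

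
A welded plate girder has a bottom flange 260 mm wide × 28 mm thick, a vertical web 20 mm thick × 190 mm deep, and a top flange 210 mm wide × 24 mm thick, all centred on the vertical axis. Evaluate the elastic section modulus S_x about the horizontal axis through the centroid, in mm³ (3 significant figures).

Split into non-overlapping primitives; take the origin at the lower-left of the bounding box.
Bottom plate: 260 × 28, A = 7 280 mm², y = 14 mm, Ī = 475 627 mm⁴.
Web plate: 20 × 190, A = 3 800 mm², y = 123 mm, Ī = 11 431 667 mm⁴.
Top plate: 210 × 24, A = 5 040 mm², y = 230 mm, Ī = 241 920 mm⁴.
Centroid: ȳ = ΣA·y / ΣA = 107.23 mm.
Transfer each piece to the horizontal axis through the centroid using Ī + A·d² with d = y − 107.23:
  bottom plate: d = -93.228 mm → contributes +63 749 846 mm⁴
  web plate: d = 15.772 mm → contributes +12 376 905 mm⁴
  top plate: d = 122.77 mm → contributes +76 209 302 mm⁴
Total I = 152 336 053 mm⁴.
Extreme fibre distance c = 134.77 mm; S = I/c = 1 130 327 mm³.

S_x ≈ 1.13 × 10⁶ mm³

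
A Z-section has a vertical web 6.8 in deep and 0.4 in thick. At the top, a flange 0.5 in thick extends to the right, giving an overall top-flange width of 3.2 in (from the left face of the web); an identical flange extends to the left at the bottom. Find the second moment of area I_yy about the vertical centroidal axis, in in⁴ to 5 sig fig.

Split into non-overlapping primitives; take the origin at the lower-left of the bounding box.
Web: 0.4 × 6.8, A = 2.72 in², x = 3 in, Ī = 0.03626667 in⁴.
Top flange (beyond web): 2.8 × 0.5, A = 1.4 in², x = 4.6 in, Ī = 0.9146667 in⁴.
Bottom flange (beyond web): 2.8 × 0.5, A = 1.4 in², x = 1.4 in, Ī = 0.9146667 in⁴.
Centroid: x̄ = ΣA·x / ΣA = 3 in.
Transfer each piece to the vertical centroidal axis using Ī + A·d² with d = x − 3:
  web: d = 0 in → contributes +0.03626667 in⁴
  top flange (beyond web): d = 1.6 in → contributes +4.498667 in⁴
  bottom flange (beyond web): d = -1.6 in → contributes +4.498667 in⁴
Total I = 9.0336 in⁴.

I_yy ≈ 9.0336 in⁴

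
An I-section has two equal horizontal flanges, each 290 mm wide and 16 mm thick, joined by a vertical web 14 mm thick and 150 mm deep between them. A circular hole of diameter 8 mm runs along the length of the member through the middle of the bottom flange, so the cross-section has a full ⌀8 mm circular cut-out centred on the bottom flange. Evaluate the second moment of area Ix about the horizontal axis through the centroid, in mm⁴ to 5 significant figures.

Ix ≈ 6.7717 × 10⁷ mm⁴

Break the section into simple shapes (no overlaps), measuring from the bottom-left corner of the bounding box.
Bottom flange: 290 × 16, A = 4 640 mm², y = 8 mm, Ī = 98986.67 mm⁴.
Web: 14 × 150, A = 2 100 mm², y = 91 mm, Ī = 3 937 500 mm⁴.
Top flange: 290 × 16, A = 4 640 mm², y = 174 mm, Ī = 98986.67 mm⁴.
Hole (subtracted): ⌀8, A = 50.26548 mm², y = 8 mm, Ī = 201.0619 mm⁴.
Centroid: ȳ = ΣA·y / ΣA = 91.36824 mm.
Transfer each piece to the horizontal axis through the centroid using Ī + A·d² with d = y − 91.36824:
  bottom flange: d = -83.36824 mm → contributes +32 348 207 mm⁴
  web: d = -0.3682377 mm → contributes +3 937 785 mm⁴
  top flange: d = 82.63176 mm → contributes +31 780 944 mm⁴
  hole: d = -83.36824 mm → contributes −349559.4 mm⁴
Total I = 67 717 377 mm⁴.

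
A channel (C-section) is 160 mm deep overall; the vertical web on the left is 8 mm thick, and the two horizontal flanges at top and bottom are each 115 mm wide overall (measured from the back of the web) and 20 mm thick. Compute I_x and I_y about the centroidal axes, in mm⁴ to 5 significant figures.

Treat the section as a set of non-overlapping primitives; coordinates are from the bounding-box lower-left.
Web: 8 × 160, A = 1 280 mm², y = 80 mm, Ī = 2 730 667 mm⁴.
Top flange (beyond web): 107 × 20, A = 2 140 mm², y = 150 mm, Ī = 71333.33 mm⁴.
Bottom flange (beyond web): 107 × 20, A = 2 140 mm², y = 10 mm, Ī = 71333.33 mm⁴.
By symmetry the centroid is at mid-height, ȳ = 80 mm.
Transfer each piece to the centroidal x-axis using Ī + A·d² with d = y − 80:
  web: d = 0 mm → contributes +2 730 667 mm⁴
  top flange (beyond web): d = 70 mm → contributes +10 557 333 mm⁴
  bottom flange (beyond web): d = -70 mm → contributes +10 557 333 mm⁴
Total I = 23 845 333 mm⁴.
For the y-axis: x̄ = 48.26259 mm.
Repeating about the centroidal y-axis gives I_y = 7 348 030 mm⁴.

I_x ≈ 2.3845 × 10⁷ mm⁴, I_y ≈ 7.3480 × 10⁶ mm⁴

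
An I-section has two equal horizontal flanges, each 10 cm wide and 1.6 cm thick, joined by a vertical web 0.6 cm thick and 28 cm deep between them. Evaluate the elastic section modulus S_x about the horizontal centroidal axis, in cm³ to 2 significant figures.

S_x ≈ 520 cm³

Split into non-overlapping primitives; take the origin at the lower-left of the bounding box.
Bottom flange: 10 × 1.6, A = 16 cm², y = 0.8 cm, Ī = 3.413 cm⁴.
Web: 0.6 × 28, A = 16.8 cm², y = 15.6 cm, Ī = 1 098 cm⁴.
Top flange: 10 × 1.6, A = 16 cm², y = 30.4 cm, Ī = 3.413 cm⁴.
By symmetry the centroid is at mid-height, ȳ = 15.6 cm.
Transfer each piece to the horizontal centroidal axis using Ī + A·d² with d = y − 15.6:
  bottom flange: d = -14.8 cm → contributes +3 508 cm⁴
  web: d = 0 cm → contributes +1 098 cm⁴
  top flange: d = 14.8 cm → contributes +3 508 cm⁴
Total I = 8 114 cm⁴.
Extreme fibre distance c = 15.6 cm; S = I/c = 520.1 cm³.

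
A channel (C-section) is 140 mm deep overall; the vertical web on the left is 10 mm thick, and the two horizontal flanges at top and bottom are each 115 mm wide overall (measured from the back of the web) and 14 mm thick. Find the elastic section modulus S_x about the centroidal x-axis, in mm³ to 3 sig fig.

Split into non-overlapping primitives; take the origin at the lower-left of the bounding box.
Web: 10 × 140, A = 1 400 mm², y = 70 mm, Ī = 2 286 667 mm⁴.
Top flange (beyond web): 105 × 14, A = 1 470 mm², y = 133 mm, Ī = 24 010 mm⁴.
Bottom flange (beyond web): 105 × 14, A = 1 470 mm², y = 7 mm, Ī = 24 010 mm⁴.
By symmetry the centroid is at mid-height, ȳ = 70 mm.
Transfer each piece to the centroidal x-axis using Ī + A·d² with d = y − 70:
  web: d = 0 mm → contributes +2 286 667 mm⁴
  top flange (beyond web): d = 63 mm → contributes +5 858 440 mm⁴
  bottom flange (beyond web): d = -63 mm → contributes +5 858 440 mm⁴
Total I = 14 003 547 mm⁴.
Extreme fibre distance c = 70 mm; S = I/c = 200 051 mm³.

S_x ≈ 2.00 × 10⁵ mm³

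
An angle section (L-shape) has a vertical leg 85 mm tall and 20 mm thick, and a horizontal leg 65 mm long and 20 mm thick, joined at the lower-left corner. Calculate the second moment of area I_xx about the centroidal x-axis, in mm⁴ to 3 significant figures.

Split into non-overlapping primitives; take the origin at the lower-left of the bounding box.
Vertical leg: 20 × 85, A = 1 700 mm², y = 42.5 mm, Ī = 1 023 542 mm⁴.
Horizontal leg (remainder): 45 × 20, A = 900 mm², y = 10 mm, Ī = 30 000 mm⁴.
Centroid: ȳ = ΣA·y / ΣA = 31.25 mm.
Transfer each piece to the centroidal x-axis using Ī + A·d² with d = y − 31.25:
  vertical leg: d = 11.25 mm → contributes +1 238 698 mm⁴
  horizontal leg (remainder): d = -21.25 mm → contributes +436 406 mm⁴
Total I = 1 675 104 mm⁴.

I_xx ≈ 1.68 × 10⁶ mm⁴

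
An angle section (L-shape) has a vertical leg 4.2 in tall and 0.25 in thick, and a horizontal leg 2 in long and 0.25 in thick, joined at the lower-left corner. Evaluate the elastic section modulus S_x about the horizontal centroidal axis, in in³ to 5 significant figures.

S_x ≈ 1.0259 in³

Break the section into simple shapes (no overlaps), measuring from the bottom-left corner of the bounding box.
Vertical leg: 0.25 × 4.2, A = 1.05 in², y = 2.1 in, Ī = 1.5435 in⁴.
Horizontal leg (remainder): 1.75 × 0.25, A = 0.4375 in², y = 0.125 in, Ī = 0.002278646 in⁴.
Centroid: ȳ = ΣA·y / ΣA = 1.519118 in.
Transfer each piece to the horizontal centroidal axis using Ī + A·d² with d = y − 1.519118:
  vertical leg: d = 0.5808824 in → contributes +1.897796 in⁴
  horizontal leg (remainder): d = -1.394118 in → contributes +0.8525879 in⁴
Total I = 2.750383 in⁴.
Extreme fibre distance c = 2.680882 in; S = I/c = 1.025925 in³.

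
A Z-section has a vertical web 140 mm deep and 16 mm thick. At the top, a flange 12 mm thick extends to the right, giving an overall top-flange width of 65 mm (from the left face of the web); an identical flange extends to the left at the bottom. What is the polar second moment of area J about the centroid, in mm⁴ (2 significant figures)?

J ≈ 1.0 × 10⁷ mm⁴

Break the section into simple shapes (no overlaps), measuring from the bottom-left corner of the bounding box.
Web: 16 × 140, A = 2 240 mm², y = 70 mm, Ī = 3 658 667 mm⁴.
Top flange (beyond web): 49 × 12, A = 588 mm², y = 134 mm, Ī = 7 056 mm⁴.
Bottom flange (beyond web): 49 × 12, A = 588 mm², y = 6 mm, Ī = 7 056 mm⁴.
Centroid: ȳ = ΣA·y / ΣA = 70 mm.
Transfer each piece to the centroidal x-axis using Ī + A·d² with d = y − 70:
  web: d = 0 mm → contributes +3 658 667 mm⁴
  top flange (beyond web): d = 64 mm → contributes +2 415 504 mm⁴
  bottom flange (beyond web): d = -64 mm → contributes +2 415 504 mm⁴
Total I = 8 489 675 mm⁴.
For the y-axis: x̄ = 57 mm.
Repeating about the centroidal y-axis gives I_y = 1 525 235 mm⁴.
Polar second moment: J = I_x + I_y = 10 014 909 mm⁴.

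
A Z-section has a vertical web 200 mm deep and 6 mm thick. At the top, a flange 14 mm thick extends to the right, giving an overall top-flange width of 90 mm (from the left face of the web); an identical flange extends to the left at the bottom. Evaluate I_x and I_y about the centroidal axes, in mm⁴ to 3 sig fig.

Split into non-overlapping primitives; take the origin at the lower-left of the bounding box.
Web: 6 × 200, A = 1 200 mm², y = 100 mm, Ī = 4 000 000 mm⁴.
Top flange (beyond web): 84 × 14, A = 1 176 mm², y = 193 mm, Ī = 19 208 mm⁴.
Bottom flange (beyond web): 84 × 14, A = 1 176 mm², y = 7 mm, Ī = 19 208 mm⁴.
Centroid: ȳ = ΣA·y / ΣA = 100 mm.
Transfer each piece to the centroidal x-axis using Ī + A·d² with d = y − 100:
  web: d = 0 mm → contributes +4 000 000 mm⁴
  top flange (beyond web): d = 93 mm → contributes +10 190 432 mm⁴
  bottom flange (beyond web): d = -93 mm → contributes +10 190 432 mm⁴
Total I = 24 380 864 mm⁴.
For the y-axis: x̄ = 87 mm.
Repeating about the centroidal y-axis gives I_y = 6 149 376 mm⁴.

I_x ≈ 2.44 × 10⁷ mm⁴, I_y ≈ 6.15 × 10⁶ mm⁴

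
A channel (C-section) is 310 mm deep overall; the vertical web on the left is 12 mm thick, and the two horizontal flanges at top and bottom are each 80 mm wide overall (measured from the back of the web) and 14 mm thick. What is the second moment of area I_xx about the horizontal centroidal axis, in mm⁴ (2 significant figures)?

Decompose the section into non-overlapping parts with the origin at the bottom-left of its bounding rectangle.
Web: 12 × 310, A = 3 720 mm², y = 155 mm, Ī = 29 791 000 mm⁴.
Top flange (beyond web): 68 × 14, A = 952 mm², y = 303 mm, Ī = 15 549 mm⁴.
Bottom flange (beyond web): 68 × 14, A = 952 mm², y = 7 mm, Ī = 15 549 mm⁴.
By symmetry the centroid is at mid-height, ȳ = 155 mm.
Transfer each piece to the horizontal centroidal axis using Ī + A·d² with d = y − 155:
  web: d = 0 mm → contributes +29 791 000 mm⁴
  top flange (beyond web): d = 148 mm → contributes +20 868 157 mm⁴
  bottom flange (beyond web): d = -148 mm → contributes +20 868 157 mm⁴
Total I = 71 527 315 mm⁴.

I_xx ≈ 7.2 × 10⁷ mm⁴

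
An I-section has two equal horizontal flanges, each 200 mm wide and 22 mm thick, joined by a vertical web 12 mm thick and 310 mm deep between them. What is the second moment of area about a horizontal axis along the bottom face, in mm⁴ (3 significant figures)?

I_base ≈ 6.65 × 10⁸ mm⁴

Split into non-overlapping primitives; take the origin at the lower-left of the bounding box.
Bottom flange: 200 × 22, A = 4 400 mm², y = 11 mm, Ī = 177 467 mm⁴.
Web: 12 × 310, A = 3 720 mm², y = 177 mm, Ī = 29 791 000 mm⁴.
Top flange: 200 × 22, A = 4 400 mm², y = 343 mm, Ī = 177 467 mm⁴.
Transfer each piece to a horizontal axis along the bottom face using Ī + A·d² with d = y − 0:
  bottom flange: d = 11 mm → contributes +709 867 mm⁴
  web: d = 177 mm → contributes +146 334 880 mm⁴
  top flange: d = 343 mm → contributes +517 833 067 mm⁴
Total I = 664 877 813 mm⁴.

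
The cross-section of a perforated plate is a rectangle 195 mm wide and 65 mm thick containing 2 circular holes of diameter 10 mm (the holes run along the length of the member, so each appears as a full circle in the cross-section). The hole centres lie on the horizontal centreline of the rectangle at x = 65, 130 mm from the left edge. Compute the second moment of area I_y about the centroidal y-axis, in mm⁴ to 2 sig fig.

I_y ≈ 4.0 × 10⁷ mm⁴

Split into non-overlapping primitives; take the origin at the lower-left of the bounding box.
Plate: 195 × 65, A = 12 675 mm², x = 97.5 mm, Ī = 40 163 906 mm⁴.
Hole 1 (subtracted): ⌀10, A = 78.54 mm², x = 65 mm, Ī = 490.9 mm⁴.
Hole 2 (subtracted): ⌀10, A = 78.54 mm², x = 130 mm, Ī = 490.9 mm⁴.
By symmetry the centroid is at mid-width, x̄ = 97.5 mm.
Transfer each piece to the centroidal y-axis using Ī + A·d² with d = x − 97.5:
  plate: d = 0 mm → contributes +40 163 906 mm⁴
  hole 1: d = -32.5 mm → contributes −83 449 mm⁴
  hole 2: d = 32.5 mm → contributes −83 449 mm⁴
Total I = 39 997 009 mm⁴.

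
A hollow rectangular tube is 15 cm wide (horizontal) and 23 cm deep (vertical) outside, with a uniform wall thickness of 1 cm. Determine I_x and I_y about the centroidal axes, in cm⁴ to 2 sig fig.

I_x ≈ 5200 cm⁴, I_y ≈ 2600 cm⁴

Break the section into simple shapes (no overlaps), measuring from the bottom-left corner of the bounding box.
Outer rectangle: 15 × 23, A = 345 cm², y = 11.5 cm, Ī = 15 209 cm⁴.
Inner void (subtracted): 13 × 21, A = 273 cm², y = 11.5 cm, Ī = 10 033 cm⁴.
By symmetry the centroid is at mid-height, ȳ = 11.5 cm.
All pieces are centred on the centroidal x-axis, so I = ΣĪ (holes subtracted) = 5 176 cm⁴.
Repeating about the centroidal y-axis gives I_y = 2 624 cm⁴.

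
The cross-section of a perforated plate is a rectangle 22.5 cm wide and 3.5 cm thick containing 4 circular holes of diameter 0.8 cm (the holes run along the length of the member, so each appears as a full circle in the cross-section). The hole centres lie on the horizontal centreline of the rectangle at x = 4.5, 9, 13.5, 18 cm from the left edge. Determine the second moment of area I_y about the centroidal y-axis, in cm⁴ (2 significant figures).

Split into non-overlapping primitives; take the origin at the lower-left of the bounding box.
Plate: 22.5 × 3.5, A = 78.75 cm², x = 11.25 cm, Ī = 3 322 cm⁴.
Hole 1 (subtracted): ⌀0.8, A = 0.5027 cm², x = 4.5 cm, Ī = 0.02011 cm⁴.
Hole 2 (subtracted): ⌀0.8, A = 0.5027 cm², x = 9 cm, Ī = 0.02011 cm⁴.
Hole 3 (subtracted): ⌀0.8, A = 0.5027 cm², x = 13.5 cm, Ī = 0.02011 cm⁴.
Hole 4 (subtracted): ⌀0.8, A = 0.5027 cm², x = 18 cm, Ī = 0.02011 cm⁴.
By symmetry the centroid is at mid-width, x̄ = 11.25 cm.
Transfer each piece to the centroidal y-axis using Ī + A·d² with d = x − 11.25:
  plate: d = 0 cm → contributes +3 322 cm⁴
  hole 1: d = -6.75 cm → contributes −22.92 cm⁴
  hole 2: d = -2.25 cm → contributes −2.565 cm⁴
  hole 3: d = 2.25 cm → contributes −2.565 cm⁴
  hole 4: d = 6.75 cm → contributes −22.92 cm⁴
Total I = 3 271 cm⁴.

I_y ≈ 3300 cm⁴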